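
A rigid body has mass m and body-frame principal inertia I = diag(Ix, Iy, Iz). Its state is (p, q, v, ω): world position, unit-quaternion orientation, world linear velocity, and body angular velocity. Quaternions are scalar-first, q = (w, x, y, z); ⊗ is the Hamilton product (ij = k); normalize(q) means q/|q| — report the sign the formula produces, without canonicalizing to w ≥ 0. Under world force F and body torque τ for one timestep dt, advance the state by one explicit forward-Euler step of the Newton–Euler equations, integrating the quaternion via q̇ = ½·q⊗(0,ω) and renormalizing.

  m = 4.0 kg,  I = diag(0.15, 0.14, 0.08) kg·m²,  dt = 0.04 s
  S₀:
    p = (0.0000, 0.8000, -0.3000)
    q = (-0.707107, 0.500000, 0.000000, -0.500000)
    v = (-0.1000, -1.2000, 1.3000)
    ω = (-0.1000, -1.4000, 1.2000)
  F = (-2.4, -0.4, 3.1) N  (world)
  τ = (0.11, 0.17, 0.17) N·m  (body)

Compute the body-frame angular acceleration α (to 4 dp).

α = (0.0613, 1.2743, 2.1425)

gyro term ω×Iω = (0.1008, -0.0084, -0.0014)
angular accel α = (0.0613, 1.2743, 2.1425)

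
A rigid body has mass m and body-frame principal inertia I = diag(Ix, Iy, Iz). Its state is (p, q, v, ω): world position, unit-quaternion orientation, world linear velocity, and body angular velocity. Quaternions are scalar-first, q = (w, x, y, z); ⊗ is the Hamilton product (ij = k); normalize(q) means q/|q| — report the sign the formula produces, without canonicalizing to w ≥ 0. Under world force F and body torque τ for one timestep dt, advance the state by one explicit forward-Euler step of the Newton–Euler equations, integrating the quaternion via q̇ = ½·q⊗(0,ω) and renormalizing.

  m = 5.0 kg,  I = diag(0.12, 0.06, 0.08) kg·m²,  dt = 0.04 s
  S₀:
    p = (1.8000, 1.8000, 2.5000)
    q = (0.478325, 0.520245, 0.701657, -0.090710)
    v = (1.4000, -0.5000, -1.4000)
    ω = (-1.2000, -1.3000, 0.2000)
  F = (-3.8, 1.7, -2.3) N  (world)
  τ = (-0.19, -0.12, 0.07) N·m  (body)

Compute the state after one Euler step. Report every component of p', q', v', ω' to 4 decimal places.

p + v·dt = (1.8560, 1.7800, 2.4440)
v' = v + a·dt = (1.3696, -0.4864, -1.4184)
(τ − ω×Iω)/I = (-1.5400, -1.8400, 2.0450)
ω + α·dt = (-1.2616, -1.3736, 0.2818)
2q̇ = q⊗(0,ω) = (1.5545901, -0.5515816, -0.6170195, 0.2613349)
updated quaternion q' = (0.5091, 0.5089, 0.6889, -0.0854)

p' = (1.8560, 1.7800, 2.4440)
q' = (0.5091, 0.5089, 0.6889, -0.0854)
v' = (1.3696, -0.4864, -1.4184)
ω' = (-1.2616, -1.3736, 0.2818)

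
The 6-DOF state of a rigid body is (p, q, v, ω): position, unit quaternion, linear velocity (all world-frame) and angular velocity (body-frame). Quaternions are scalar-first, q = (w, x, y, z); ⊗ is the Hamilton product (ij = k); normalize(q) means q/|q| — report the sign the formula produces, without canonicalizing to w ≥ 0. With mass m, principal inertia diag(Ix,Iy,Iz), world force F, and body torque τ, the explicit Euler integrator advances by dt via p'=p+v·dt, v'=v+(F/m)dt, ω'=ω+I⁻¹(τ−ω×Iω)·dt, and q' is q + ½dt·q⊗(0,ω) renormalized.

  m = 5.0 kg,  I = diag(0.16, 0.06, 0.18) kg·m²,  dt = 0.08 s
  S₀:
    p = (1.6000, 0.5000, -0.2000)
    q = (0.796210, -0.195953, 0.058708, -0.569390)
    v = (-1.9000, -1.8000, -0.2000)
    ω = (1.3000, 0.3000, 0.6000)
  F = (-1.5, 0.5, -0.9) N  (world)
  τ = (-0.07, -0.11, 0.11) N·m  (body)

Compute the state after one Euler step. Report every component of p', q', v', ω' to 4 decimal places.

p' = (1.4480, 0.3560, -0.2160)
q' = (0.8180, -0.1461, 0.0433, -0.5547)
v' = (-1.9240, -1.7920, -0.2144)
ω' = (1.2542, 0.1741, 0.6662)

ω×(Iω) gyroscopic = (0.0216, -0.0156, -0.0390)
angular accel α = (-0.5725, -1.5733, 0.8278)
new body rate ω' = (1.2542, 0.1741, 0.6662)
q⊗(0,ω) = (0.5787605, 1.2411148, -0.3837722, 0.3426197)
q' = normalize(q + ½dt·q⊗(0,ω)) = (0.8180, -0.1461, 0.0433, -0.5547)
a = F/m = (-0.3000, 0.1000, -0.1800)
p' = p + v·dt = (1.4480, 0.3560, -0.2160)
v + (F/m)dt = (-1.9240, -1.7920, -0.2144)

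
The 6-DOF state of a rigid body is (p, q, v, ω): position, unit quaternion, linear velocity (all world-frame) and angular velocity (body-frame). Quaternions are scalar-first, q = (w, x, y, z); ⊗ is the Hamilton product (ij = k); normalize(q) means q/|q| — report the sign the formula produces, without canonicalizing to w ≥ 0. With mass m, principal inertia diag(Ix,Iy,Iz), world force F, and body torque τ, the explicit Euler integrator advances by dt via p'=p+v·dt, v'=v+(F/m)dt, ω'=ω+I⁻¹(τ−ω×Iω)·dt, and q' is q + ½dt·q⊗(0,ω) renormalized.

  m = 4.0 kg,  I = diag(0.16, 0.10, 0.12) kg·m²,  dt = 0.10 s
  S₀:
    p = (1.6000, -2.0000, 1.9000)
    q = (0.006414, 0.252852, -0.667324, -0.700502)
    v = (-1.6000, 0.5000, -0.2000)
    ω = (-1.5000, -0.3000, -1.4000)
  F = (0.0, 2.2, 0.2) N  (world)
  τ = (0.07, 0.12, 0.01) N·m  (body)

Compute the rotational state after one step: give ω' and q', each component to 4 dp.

α = I⁻¹(τ − ω×Iω) = (0.3850, 0.3600, 0.3083)
ω' = ω + α·dt = (-1.4615, -0.2640, -1.3692)
Hamilton product q⊗(0,ω) = (-0.8016220, 0.7144820, 1.4028216, -1.0858212)
updated quaternion q' = (-0.0335, 0.2870, -0.5940, -0.7508)

ω' = (-1.4615, -0.2640, -1.3692)
q' = (-0.0335, 0.2870, -0.5940, -0.7508)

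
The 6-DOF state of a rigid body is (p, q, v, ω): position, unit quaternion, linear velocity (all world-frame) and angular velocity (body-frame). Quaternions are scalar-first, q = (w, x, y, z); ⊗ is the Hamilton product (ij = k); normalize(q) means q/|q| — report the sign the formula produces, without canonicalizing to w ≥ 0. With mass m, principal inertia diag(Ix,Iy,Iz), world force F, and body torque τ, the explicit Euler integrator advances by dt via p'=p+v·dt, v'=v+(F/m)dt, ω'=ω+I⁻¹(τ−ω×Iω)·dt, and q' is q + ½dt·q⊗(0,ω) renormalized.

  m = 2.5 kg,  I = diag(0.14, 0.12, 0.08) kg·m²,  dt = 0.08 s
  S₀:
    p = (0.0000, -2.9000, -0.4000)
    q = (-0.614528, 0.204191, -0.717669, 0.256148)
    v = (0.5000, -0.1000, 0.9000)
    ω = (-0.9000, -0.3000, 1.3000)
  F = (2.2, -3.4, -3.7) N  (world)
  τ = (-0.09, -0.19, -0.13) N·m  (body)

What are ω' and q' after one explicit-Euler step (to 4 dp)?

precession coupling ω×(Iω) = (0.0156, -0.0702, -0.0054)
angular accel α = (-0.7543, -0.9983, -1.5575)
ω + α·dt = (-0.9603, -0.3799, 1.1754)
2q̇ = q⊗(0,ω) = (-0.3645212, -0.3030501, -0.3116231, -1.5060458)
updated quaternion q' = (-0.6278, 0.1917, -0.7286, 0.1955)

ω' = (-0.9603, -0.3799, 1.1754)
q' = (-0.6278, 0.1917, -0.7286, 0.1955)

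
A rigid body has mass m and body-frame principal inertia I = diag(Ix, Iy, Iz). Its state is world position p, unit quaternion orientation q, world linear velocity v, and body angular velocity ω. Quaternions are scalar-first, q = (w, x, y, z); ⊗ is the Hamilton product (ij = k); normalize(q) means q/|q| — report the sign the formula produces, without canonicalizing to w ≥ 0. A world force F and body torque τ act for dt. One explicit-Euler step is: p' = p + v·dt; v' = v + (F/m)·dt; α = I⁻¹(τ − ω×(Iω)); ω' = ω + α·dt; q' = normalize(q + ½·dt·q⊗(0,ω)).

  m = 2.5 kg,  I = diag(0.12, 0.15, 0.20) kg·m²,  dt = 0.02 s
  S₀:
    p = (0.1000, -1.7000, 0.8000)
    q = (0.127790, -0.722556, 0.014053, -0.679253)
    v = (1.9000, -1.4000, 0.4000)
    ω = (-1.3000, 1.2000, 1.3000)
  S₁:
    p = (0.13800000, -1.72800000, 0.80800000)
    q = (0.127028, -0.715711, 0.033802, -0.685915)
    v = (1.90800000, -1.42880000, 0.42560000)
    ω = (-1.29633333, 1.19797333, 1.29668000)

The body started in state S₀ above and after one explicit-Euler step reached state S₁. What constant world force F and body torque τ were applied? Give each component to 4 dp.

rate change Δω = (0.00366667, -0.00202667, -0.00332000)
applied torque τ = (0.1000, 0.1200, -0.0800)
Δv = v₁−v₀ = (0.00800000, -0.02880000, 0.02560000)
m·(v₁−v₀)/dt = (1.0000, -3.6000, 3.2000)

F = (1.0000, -3.6000, 3.2000)
τ = (0.1000, 0.1200, -0.0800)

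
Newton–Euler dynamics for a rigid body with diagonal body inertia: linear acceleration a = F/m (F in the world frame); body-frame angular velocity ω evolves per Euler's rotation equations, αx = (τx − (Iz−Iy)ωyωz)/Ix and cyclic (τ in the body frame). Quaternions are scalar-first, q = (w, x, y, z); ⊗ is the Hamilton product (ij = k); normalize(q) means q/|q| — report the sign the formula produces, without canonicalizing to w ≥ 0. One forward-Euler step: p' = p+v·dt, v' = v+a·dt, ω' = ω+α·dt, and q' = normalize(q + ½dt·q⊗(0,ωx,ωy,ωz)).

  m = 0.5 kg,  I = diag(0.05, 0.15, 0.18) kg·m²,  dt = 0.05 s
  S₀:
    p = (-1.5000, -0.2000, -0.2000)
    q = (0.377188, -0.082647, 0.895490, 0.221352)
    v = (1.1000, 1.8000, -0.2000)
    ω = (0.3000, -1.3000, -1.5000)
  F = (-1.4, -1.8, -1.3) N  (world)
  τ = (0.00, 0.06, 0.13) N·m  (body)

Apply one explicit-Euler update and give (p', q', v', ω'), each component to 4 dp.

p + v·dt = (-1.4450, -0.1100, -0.2100)
new velocity v' = (0.9600, 1.6200, -0.3300)
gyro term ω×Iω = (0.0585, 0.0585, -0.0390)
α = I⁻¹(τ − ω×Iω) = (-1.1700, 0.0100, 0.9389)
ω + α·dt = (0.2415, -1.2995, -1.4531)
q⊗(0,ω) = (1.5209591, -0.9423210, -0.5479093, -0.7269879)
q + ½dt·q⊗(0,ω), renormalized = (0.4147, -0.1061, 0.8807, 0.2029)

p' = (-1.4450, -0.1100, -0.2100)
q' = (0.4147, -0.1061, 0.8807, 0.2029)
v' = (0.9600, 1.6200, -0.3300)
ω' = (0.2415, -1.2995, -1.4531)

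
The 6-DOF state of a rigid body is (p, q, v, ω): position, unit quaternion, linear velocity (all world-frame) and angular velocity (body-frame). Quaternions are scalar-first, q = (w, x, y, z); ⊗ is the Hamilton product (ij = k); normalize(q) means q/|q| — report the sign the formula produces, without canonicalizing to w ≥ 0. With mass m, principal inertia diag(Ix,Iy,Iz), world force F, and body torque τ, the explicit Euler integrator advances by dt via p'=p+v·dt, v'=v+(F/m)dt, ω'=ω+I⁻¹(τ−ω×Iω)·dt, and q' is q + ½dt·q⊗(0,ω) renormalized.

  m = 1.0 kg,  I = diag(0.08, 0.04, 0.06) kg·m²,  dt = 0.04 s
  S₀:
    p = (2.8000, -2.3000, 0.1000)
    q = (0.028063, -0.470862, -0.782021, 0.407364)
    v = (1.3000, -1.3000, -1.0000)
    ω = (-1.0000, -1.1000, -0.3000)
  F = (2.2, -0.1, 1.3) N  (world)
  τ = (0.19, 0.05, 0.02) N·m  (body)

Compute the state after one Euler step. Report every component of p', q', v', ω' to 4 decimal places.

p + v·dt = (2.8520, -2.3520, 0.0600)
new velocity v' = (1.3880, -1.3040, -0.9480)
gyro term ω×Iω = (0.0066, 0.0060, -0.0440)
α = I⁻¹(τ − ω×Iω) = (2.2925, 1.1000, 1.0667)
ω + α·dt = (-0.9083, -1.0560, -0.2573)
Hamilton product q⊗(0,ω) = (-1.2088759, 0.6546437, -0.5794919, -0.2724917)
q + ½dt·q⊗(0,ω), renormalized = (0.0039, -0.4576, -0.7932, 0.4017)

p' = (2.8520, -2.3520, 0.0600)
q' = (0.0039, -0.4576, -0.7932, 0.4017)
v' = (1.3880, -1.3040, -0.9480)
ω' = (-0.9083, -1.0560, -0.2573)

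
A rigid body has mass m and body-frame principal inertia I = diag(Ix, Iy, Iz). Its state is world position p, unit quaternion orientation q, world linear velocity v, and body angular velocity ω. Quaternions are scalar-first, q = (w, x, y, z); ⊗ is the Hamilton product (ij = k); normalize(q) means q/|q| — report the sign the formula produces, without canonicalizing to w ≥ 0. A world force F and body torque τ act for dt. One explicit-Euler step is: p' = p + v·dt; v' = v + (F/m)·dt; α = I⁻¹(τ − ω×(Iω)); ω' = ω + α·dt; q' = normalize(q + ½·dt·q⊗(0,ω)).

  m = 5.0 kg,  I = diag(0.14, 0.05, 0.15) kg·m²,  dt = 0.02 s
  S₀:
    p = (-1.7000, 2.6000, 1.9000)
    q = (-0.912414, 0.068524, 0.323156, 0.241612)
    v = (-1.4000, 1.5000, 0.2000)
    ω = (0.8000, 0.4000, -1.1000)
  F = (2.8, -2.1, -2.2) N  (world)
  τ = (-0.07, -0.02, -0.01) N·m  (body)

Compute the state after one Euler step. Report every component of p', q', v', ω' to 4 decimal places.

p' = (-1.7280, 2.6300, 1.9040)
q' = (-0.9115, 0.0567, 0.3222, 0.2493)
v' = (-1.3888, 1.4916, 0.1912)
ω' = (0.7963, 0.3885, -1.0975)

p' = p + v·dt = (-1.7280, 2.6300, 1.9040)
v' = v + a·dt = (-1.3888, 1.4916, 0.1912)
precession coupling ω×(Iω) = (-0.0440, 0.0088, -0.0288)
α = I⁻¹(τ − ω×Iω) = (-0.1857, -0.5760, 0.1253)
ω + α·dt = (0.7963, 0.3885, -1.0975)
q⊗(0,ω) = (0.0816916, -1.1820476, -0.0962996, 0.7725402)
q + ½dt·q⊗(0,ω), renormalized = (-0.9115, 0.0567, 0.3222, 0.2493)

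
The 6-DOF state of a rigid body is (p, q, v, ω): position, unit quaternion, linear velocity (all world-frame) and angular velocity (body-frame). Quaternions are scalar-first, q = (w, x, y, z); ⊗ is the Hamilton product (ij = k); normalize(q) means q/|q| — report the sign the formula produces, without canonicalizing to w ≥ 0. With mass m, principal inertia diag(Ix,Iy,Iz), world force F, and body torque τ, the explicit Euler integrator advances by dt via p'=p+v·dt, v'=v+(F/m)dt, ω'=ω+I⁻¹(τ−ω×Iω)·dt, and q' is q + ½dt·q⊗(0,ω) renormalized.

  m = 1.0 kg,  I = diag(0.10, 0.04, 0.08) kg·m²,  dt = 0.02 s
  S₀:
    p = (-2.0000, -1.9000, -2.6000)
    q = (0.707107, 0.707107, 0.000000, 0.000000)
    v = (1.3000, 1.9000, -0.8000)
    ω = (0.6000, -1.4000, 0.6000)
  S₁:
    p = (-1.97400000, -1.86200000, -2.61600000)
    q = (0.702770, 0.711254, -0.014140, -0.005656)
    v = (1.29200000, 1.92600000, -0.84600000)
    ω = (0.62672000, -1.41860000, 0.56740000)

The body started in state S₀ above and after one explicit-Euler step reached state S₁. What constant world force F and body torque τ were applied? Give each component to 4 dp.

F = (-0.4000, 1.3000, -2.3000)
τ = (0.1000, -0.0300, -0.0800)

rate change Δω = (0.02672000, -0.01860000, -0.03260000)
precession coupling = (-0.0336, 0.0072, 0.0504)
applied torque τ = (0.1000, -0.0300, -0.0800)
Δv = v₁−v₀ = (-0.00800000, 0.02600000, -0.04600000)
F = m·Δv/dt = (-0.4000, 1.3000, -2.3000)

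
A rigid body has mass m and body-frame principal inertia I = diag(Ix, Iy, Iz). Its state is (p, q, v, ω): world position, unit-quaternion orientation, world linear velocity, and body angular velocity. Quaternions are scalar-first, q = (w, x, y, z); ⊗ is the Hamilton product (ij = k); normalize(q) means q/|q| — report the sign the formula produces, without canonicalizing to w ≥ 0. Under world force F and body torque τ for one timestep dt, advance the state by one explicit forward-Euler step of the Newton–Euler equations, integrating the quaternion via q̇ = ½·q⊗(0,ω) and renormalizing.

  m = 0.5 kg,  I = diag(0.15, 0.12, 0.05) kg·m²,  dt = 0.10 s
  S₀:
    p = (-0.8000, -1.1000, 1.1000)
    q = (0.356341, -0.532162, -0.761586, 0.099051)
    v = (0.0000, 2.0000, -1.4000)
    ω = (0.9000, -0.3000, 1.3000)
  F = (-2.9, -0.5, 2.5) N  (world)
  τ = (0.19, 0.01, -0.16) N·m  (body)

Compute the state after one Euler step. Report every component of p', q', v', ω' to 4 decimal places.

p' = (-0.8000, -0.9000, 0.9600)
q' = (0.3613, -0.5623, -0.7255, 0.1639)
v' = (-0.5800, 1.9000, -0.9000)
ω' = (1.0085, -0.3892, 0.9638)

gyro term ω×Iω = (0.0273, 0.1170, 0.0081)
(τ − ω×Iω)/I = (1.0847, -0.8917, -3.3620)
ω' = ω + α·dt = (1.0085, -0.3892, 0.9638)
q⊗(0,ω) = (0.1217037, -0.6396396, 0.6740542, 1.3083193)
q' = normalize(q + ½dt·q⊗(0,ω)) = (0.3613, -0.5623, -0.7255, 0.1639)
linear accel F/m = (-5.8000, -1.0000, 5.0000)
new position p' = (-0.8000, -0.9000, 0.9600)
v + (F/m)dt = (-0.5800, 1.9000, -0.9000)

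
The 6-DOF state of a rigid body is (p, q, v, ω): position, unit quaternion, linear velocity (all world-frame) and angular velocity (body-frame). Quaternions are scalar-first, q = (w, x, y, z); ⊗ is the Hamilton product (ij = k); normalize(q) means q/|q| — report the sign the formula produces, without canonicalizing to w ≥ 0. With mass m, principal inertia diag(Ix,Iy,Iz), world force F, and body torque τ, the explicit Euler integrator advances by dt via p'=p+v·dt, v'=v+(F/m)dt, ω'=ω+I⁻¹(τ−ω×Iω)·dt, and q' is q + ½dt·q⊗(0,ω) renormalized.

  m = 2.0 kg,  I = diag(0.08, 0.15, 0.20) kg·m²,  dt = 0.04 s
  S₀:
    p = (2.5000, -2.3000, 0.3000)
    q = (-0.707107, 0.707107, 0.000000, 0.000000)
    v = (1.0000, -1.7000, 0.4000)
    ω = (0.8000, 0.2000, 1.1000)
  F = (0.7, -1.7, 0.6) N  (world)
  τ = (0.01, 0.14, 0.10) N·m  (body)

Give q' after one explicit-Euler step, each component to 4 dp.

2q̇ = q⊗(0,ω) = (-0.5656856, -0.5656856, -0.9192391, -0.6363963)
q + ½dt·q⊗(0,ω), renormalized = (-0.7181, 0.6955, -0.0184, -0.0127)

q' = (-0.7181, 0.6955, -0.0184, -0.0127)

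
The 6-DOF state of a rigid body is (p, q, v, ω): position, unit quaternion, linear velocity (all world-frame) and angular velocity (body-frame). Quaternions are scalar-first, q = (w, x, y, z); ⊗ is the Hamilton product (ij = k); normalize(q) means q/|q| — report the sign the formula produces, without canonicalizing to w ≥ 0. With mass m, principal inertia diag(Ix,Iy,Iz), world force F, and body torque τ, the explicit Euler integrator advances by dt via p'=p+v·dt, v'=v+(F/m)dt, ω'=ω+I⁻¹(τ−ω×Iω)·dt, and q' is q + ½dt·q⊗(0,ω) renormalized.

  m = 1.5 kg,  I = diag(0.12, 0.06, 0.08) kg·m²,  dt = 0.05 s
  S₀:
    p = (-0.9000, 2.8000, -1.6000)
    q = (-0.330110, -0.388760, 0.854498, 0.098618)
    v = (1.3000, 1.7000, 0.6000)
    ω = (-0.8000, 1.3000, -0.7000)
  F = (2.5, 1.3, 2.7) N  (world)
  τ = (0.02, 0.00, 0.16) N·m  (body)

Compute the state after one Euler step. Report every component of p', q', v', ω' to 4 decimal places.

p' = (-0.8350, 2.8850, -1.5700)
q' = (-0.3636, -0.4000, 0.8343, 0.1088)
v' = (1.3833, 1.7433, 0.6900)
ω' = (-0.7841, 1.2813, -0.6390)

precession coupling ω×(Iω) = (-0.0182, 0.0224, 0.0624)
angular accel α = (0.3183, -0.3733, 1.2200)
new body rate ω' = (-0.7841, 1.2813, -0.6390)
2q̇ = q⊗(0,ω) = (-1.3528228, -0.4622640, -0.7801694, 0.4092874)
updated quaternion q' = (-0.3636, -0.4000, 0.8343, 0.1088)
p + v·dt = (-0.8350, 2.8850, -1.5700)
v + (F/m)dt = (1.3833, 1.7433, 0.6900)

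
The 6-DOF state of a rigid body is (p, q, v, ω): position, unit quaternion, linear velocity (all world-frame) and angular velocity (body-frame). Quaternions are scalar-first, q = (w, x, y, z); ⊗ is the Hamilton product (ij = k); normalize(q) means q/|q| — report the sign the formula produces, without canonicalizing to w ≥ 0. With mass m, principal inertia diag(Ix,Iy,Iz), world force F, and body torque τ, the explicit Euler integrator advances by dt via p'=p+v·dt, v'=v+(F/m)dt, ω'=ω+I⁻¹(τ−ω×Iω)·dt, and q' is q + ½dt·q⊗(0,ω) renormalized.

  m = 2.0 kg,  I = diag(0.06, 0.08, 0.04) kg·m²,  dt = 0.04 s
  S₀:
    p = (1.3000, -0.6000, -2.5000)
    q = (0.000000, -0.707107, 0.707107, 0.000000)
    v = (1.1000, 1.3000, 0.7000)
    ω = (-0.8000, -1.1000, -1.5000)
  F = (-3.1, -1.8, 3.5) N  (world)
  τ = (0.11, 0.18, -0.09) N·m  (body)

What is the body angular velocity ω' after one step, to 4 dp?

ω' = (-0.6827, -1.0220, -1.6076)

angular accel α = (2.9333, 1.9500, -2.6900)
ω' = ω + α·dt = (-0.6827, -1.0220, -1.6076)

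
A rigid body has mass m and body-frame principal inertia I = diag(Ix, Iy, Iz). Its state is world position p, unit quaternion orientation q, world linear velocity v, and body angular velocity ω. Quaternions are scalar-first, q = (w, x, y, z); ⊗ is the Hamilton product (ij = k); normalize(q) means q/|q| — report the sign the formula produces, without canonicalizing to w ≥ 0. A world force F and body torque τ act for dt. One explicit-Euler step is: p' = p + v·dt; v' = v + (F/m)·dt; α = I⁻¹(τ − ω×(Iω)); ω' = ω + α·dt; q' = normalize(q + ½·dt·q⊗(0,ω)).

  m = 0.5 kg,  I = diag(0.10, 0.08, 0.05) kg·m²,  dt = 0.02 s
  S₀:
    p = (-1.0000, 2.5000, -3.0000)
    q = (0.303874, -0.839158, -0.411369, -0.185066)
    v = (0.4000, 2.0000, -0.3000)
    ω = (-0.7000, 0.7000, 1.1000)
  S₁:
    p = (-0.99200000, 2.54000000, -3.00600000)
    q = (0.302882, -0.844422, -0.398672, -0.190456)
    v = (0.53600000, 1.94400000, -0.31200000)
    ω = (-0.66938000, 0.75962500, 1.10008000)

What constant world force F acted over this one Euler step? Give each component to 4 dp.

v₁ − v₀ = (0.13600000, -0.05600000, -0.01200000)
F = m·Δv/dt = (3.4000, -1.4000, -0.3000)

F = (3.4000, -1.4000, -0.3000)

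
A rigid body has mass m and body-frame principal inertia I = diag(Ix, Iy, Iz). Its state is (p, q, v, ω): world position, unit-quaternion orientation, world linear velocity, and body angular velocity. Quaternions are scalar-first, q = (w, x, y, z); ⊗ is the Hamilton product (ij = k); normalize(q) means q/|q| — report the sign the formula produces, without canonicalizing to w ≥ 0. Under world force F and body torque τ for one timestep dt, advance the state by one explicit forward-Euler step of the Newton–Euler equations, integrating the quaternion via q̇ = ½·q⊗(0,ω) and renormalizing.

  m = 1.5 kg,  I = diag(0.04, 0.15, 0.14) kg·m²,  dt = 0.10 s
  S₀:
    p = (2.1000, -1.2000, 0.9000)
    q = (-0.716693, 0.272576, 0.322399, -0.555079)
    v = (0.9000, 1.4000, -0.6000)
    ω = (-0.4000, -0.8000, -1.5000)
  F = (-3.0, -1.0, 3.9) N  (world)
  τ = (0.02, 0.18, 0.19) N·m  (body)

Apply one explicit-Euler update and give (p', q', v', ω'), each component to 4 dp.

gyro term ω×Iω = (-0.0120, -0.0600, 0.0352)
(τ − ω×Iω)/I = (0.8000, 1.6000, 1.1057)
new body rate ω' = (-0.3200, -0.6400, -1.3894)
q⊗(0,ω) = (-0.4656689, -0.6409845, 1.2042500, 0.9859383)
q' = normalize(q + ½dt·q⊗(0,ω)) = (-0.7372, 0.2396, 0.3812, -0.5039)
a = (-2.0000, -0.6667, 2.6000)
new position p' = (2.1900, -1.0600, 0.8400)
new velocity v' = (0.7000, 1.3333, -0.3400)

p' = (2.1900, -1.0600, 0.8400)
q' = (-0.7372, 0.2396, 0.3812, -0.5039)
v' = (0.7000, 1.3333, -0.3400)
ω' = (-0.3200, -0.6400, -1.3894)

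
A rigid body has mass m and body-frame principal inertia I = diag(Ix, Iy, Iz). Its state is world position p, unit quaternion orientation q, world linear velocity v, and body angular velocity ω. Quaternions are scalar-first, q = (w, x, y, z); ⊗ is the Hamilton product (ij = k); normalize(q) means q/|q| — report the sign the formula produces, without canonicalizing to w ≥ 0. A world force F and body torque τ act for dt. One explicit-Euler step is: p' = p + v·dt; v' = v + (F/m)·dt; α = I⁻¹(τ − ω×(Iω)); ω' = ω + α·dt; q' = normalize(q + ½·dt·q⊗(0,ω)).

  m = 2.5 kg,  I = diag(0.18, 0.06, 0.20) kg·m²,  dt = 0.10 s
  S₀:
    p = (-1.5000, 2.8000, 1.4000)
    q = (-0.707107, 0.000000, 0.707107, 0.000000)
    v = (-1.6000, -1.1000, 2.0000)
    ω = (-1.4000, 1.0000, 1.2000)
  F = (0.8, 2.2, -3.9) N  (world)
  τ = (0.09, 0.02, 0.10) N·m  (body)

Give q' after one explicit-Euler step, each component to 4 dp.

Hamilton product q⊗(0,ω) = (-0.7071070, 1.8384782, -0.7071070, 0.1414214)
q' = normalize(q + ½dt·q⊗(0,ω)) = (-0.7384, 0.0914, 0.6681, 0.0070)

q' = (-0.7384, 0.0914, 0.6681, 0.0070)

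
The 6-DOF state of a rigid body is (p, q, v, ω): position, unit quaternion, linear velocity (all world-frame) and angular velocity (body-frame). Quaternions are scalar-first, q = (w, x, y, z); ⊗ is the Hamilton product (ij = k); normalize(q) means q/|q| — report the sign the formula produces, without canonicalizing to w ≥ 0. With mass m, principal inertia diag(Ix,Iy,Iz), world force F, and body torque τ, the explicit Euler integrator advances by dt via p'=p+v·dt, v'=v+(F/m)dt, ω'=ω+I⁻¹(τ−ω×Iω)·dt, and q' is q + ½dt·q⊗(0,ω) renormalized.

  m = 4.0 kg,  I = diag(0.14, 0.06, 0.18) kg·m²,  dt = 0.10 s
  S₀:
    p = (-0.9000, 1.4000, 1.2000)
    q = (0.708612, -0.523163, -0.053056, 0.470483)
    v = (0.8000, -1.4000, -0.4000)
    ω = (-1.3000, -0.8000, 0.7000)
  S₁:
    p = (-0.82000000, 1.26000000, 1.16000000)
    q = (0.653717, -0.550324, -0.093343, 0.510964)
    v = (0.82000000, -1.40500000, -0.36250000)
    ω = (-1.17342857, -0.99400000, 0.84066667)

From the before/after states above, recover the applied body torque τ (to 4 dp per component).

τ = (0.1100, -0.0800, 0.1700)

ω₁ − ω₀ = (0.12657143, -0.19400000, 0.14066667)
gyro term ω₀×Iω₀ = (-0.0672, 0.0364, -0.0832)
τ = I·(Δω/dt) + ω₀×(Iω₀) = (0.1100, -0.0800, 0.1700)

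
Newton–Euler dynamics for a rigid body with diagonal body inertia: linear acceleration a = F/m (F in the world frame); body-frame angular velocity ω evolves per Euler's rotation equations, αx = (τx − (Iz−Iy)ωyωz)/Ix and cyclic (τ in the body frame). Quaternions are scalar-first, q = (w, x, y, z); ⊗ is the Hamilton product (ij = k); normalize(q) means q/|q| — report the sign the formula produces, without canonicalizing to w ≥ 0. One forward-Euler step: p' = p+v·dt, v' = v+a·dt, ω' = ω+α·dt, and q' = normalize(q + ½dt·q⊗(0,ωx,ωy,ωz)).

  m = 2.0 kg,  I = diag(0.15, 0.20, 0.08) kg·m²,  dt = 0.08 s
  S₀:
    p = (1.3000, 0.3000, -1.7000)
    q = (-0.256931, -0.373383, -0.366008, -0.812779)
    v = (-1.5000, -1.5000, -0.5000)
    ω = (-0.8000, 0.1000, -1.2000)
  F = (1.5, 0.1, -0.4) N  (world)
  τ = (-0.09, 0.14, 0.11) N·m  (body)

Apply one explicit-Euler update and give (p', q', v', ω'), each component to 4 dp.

p' = (1.1800, 0.1800, -1.7400)
q' = (-0.3059, -0.3438, -0.3584, -0.8123)
v' = (-1.4400, -1.4960, -0.5160)
ω' = (-0.8557, 0.1291, -1.0860)

angular accel α = (-0.6960, 0.3640, 1.4250)
new body rate ω' = (-0.8557, 0.1291, -1.0860)
Hamilton product q⊗(0,ω) = (-1.2374404, 0.7260323, 0.1764705, -0.0218275)
updated quaternion q' = (-0.3059, -0.3438, -0.3584, -0.8123)
p + v·dt = (1.1800, 0.1800, -1.7400)
v + (F/m)dt = (-1.4400, -1.4960, -0.5160)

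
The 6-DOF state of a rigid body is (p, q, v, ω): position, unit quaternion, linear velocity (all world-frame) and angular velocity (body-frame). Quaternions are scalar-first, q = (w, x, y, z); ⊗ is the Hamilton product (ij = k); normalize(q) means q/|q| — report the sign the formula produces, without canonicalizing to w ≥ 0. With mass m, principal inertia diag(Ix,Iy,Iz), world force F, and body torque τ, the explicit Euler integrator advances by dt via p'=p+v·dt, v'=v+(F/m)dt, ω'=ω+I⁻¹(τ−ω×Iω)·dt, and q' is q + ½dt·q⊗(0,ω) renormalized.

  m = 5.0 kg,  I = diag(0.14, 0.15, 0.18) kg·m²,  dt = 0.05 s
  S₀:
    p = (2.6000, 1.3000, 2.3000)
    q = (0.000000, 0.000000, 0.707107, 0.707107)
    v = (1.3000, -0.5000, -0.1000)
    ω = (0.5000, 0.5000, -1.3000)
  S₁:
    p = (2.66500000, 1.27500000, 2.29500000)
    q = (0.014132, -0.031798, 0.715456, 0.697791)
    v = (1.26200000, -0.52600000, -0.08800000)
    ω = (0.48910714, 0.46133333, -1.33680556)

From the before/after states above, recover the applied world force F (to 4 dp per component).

velocity change Δv = (-0.03800000, -0.02600000, 0.01200000)
m·(v₁−v₀)/dt = (-3.8000, -2.6000, 1.2000)

F = (-3.8000, -2.6000, 1.2000)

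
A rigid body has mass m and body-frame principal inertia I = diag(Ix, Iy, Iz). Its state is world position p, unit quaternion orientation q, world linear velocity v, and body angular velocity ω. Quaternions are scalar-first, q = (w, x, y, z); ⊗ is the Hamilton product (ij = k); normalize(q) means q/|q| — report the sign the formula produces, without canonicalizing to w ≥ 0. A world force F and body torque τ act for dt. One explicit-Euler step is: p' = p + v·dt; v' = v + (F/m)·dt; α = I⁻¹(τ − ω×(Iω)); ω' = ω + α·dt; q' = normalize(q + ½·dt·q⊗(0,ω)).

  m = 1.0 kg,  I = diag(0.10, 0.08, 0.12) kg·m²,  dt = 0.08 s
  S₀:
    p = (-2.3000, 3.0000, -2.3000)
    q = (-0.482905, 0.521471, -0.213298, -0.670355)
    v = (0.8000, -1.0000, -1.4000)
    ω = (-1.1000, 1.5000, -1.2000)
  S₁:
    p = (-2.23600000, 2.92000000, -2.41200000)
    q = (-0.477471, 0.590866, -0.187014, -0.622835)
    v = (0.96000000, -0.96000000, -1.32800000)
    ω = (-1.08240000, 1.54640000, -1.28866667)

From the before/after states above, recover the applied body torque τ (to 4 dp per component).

Δω = ω₁−ω₀ = (0.01760000, 0.04640000, -0.08866667)
ω₀×(Iω₀) = (-0.0720, -0.0264, 0.0330)
τ = I·(Δω/dt) + ω₀×(Iω₀) = (-0.0500, 0.0200, -0.1000)

τ = (-0.0500, 0.0200, -0.1000)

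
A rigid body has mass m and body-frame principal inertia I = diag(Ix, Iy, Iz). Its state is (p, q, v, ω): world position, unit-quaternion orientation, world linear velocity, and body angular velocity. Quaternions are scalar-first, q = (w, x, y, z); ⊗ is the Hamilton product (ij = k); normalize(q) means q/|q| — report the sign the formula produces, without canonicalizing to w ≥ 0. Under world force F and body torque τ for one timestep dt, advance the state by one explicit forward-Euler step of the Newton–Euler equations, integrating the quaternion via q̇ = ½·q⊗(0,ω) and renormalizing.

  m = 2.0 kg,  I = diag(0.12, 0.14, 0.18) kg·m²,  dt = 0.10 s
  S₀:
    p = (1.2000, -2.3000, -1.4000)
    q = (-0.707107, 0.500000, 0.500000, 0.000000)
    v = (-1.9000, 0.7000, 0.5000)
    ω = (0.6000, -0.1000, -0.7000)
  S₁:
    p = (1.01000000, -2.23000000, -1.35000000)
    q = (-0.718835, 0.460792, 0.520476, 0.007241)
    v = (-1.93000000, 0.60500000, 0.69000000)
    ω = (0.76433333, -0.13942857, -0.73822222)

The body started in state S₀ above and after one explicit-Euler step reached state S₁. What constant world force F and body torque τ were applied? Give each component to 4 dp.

rate change Δω = (0.16433333, -0.03942857, -0.03822222)
ω₀×(Iω₀) = (0.0028, 0.0252, -0.0012)
applied torque τ = (0.2000, -0.0300, -0.0700)
v₁ − v₀ = (-0.03000000, -0.09500000, 0.19000000)
m·(v₁−v₀)/dt = (-0.6000, -1.9000, 3.8000)

F = (-0.6000, -1.9000, 3.8000)
τ = (0.2000, -0.0300, -0.0700)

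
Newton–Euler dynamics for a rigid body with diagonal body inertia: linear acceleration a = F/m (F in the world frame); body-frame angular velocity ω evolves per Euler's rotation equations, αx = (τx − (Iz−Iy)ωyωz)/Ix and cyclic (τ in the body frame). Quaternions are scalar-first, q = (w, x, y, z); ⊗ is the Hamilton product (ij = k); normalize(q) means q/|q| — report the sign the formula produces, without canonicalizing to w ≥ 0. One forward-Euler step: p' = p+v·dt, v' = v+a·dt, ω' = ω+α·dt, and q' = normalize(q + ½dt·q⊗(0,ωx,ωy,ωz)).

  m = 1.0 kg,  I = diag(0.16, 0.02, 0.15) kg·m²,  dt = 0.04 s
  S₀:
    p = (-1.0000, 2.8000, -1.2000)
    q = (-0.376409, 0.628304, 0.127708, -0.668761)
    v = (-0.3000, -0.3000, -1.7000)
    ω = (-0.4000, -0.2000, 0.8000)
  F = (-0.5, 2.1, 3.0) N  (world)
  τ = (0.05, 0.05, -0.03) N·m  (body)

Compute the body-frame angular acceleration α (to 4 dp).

gyro term ω×Iω = (-0.0208, -0.0032, -0.0112)
(τ − ω×Iω)/I = (0.4425, 2.6600, -0.1253)

α = (0.4425, 2.6600, -0.1253)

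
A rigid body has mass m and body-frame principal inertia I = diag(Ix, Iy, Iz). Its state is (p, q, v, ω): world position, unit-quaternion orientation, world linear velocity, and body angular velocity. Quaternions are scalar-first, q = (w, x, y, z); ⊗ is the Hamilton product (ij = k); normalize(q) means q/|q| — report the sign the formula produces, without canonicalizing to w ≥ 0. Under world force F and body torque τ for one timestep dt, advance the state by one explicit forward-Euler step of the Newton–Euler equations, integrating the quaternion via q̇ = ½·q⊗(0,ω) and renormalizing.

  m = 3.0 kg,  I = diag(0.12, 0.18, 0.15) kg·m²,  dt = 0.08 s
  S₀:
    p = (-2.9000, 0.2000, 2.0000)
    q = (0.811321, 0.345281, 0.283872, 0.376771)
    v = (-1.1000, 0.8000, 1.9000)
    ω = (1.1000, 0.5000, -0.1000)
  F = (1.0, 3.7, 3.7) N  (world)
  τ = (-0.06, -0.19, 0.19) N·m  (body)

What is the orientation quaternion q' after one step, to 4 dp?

q' = (0.7910, 0.3719, 0.3177, 0.3675)

q⊗(0,ω) = (-0.4840680, 0.6756804, 0.8546367, -0.2207508)
q + ½dt·q⊗(0,ω), renormalized = (0.7910, 0.3719, 0.3177, 0.3675)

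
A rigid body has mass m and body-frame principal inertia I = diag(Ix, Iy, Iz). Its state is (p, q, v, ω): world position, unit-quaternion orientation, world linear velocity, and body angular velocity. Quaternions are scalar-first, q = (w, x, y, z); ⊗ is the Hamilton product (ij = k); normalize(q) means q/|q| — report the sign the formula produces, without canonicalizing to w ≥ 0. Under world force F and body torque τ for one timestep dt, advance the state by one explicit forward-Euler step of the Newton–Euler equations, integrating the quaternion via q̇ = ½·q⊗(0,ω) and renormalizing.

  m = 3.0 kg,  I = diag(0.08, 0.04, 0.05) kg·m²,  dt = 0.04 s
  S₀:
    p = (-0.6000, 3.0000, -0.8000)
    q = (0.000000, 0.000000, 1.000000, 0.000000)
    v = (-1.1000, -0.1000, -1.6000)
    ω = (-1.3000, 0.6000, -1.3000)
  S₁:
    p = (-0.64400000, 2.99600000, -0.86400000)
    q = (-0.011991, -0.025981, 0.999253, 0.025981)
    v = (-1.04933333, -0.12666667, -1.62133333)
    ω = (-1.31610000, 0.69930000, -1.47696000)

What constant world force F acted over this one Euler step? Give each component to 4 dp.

velocity change Δv = (0.05066667, -0.02666667, -0.02133333)
F = m·Δv/dt = (3.8000, -2.0000, -1.6000)

F = (3.8000, -2.0000, -1.6000)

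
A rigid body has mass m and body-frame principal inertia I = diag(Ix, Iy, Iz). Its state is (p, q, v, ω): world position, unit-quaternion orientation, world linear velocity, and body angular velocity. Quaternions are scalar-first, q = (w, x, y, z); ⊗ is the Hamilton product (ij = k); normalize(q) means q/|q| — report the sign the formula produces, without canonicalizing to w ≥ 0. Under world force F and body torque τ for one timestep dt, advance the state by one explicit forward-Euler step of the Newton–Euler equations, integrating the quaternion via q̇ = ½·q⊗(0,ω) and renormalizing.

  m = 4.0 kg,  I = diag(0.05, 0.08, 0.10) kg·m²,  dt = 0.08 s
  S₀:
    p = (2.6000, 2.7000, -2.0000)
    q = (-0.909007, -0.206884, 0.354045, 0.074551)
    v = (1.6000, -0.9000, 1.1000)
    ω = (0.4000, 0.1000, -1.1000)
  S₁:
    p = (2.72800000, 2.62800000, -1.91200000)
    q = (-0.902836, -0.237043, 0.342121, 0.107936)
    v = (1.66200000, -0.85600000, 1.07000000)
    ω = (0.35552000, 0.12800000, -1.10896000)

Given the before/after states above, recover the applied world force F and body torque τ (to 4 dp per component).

F = (3.1000, 2.2000, -1.5000)
τ = (-0.0300, 0.0500, -0.0100)

velocity change Δv = (0.06200000, 0.04400000, -0.03000000)
F = m·Δv/dt = (3.1000, 2.2000, -1.5000)
rate change Δω = (-0.04448000, 0.02800000, -0.00896000)
applied torque τ = (-0.0300, 0.0500, -0.0100)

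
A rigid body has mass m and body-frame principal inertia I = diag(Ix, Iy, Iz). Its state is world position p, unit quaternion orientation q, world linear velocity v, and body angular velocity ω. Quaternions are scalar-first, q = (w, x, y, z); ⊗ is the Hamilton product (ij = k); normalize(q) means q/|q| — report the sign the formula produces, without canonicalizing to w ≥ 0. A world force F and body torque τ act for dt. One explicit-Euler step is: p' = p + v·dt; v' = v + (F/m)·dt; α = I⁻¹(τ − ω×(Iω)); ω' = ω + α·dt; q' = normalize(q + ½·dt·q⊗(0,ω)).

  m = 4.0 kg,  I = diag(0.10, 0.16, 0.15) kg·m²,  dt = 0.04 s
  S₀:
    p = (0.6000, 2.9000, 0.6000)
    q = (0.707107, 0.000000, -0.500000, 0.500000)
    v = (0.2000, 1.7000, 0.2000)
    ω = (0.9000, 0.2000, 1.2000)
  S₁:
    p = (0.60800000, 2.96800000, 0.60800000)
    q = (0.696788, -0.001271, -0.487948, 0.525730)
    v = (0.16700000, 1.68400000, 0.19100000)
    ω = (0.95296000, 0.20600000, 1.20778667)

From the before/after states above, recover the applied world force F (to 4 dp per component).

F = (-3.3000, -1.6000, -0.9000)

v₁ − v₀ = (-0.03300000, -0.01600000, -0.00900000)
applied force F = (-3.3000, -1.6000, -0.9000)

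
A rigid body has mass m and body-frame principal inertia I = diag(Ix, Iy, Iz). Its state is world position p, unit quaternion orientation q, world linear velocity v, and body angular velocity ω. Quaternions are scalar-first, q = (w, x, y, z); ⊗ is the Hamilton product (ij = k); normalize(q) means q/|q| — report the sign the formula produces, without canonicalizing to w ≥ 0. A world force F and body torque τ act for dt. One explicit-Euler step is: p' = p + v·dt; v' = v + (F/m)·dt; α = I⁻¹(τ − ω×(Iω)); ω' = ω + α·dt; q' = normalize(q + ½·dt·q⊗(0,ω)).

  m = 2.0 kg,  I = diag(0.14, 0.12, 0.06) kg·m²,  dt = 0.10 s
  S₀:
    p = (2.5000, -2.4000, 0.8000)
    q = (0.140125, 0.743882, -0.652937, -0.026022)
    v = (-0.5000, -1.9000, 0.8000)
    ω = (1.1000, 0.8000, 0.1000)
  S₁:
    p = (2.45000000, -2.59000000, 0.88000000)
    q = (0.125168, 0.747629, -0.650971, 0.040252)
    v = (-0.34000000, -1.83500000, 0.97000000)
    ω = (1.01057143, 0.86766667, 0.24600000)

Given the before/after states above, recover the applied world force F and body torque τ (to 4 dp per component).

F = (3.2000, 1.3000, 3.4000)
τ = (-0.1300, 0.0900, 0.0700)

Δω = ω₁−ω₀ = (-0.08942857, 0.06766667, 0.14600000)
τ = I·(Δω/dt) + ω₀×(Iω₀) = (-0.1300, 0.0900, 0.0700)
velocity change Δv = (0.16000000, 0.06500000, 0.17000000)
F = m·Δv/dt = (3.2000, 1.3000, 3.4000)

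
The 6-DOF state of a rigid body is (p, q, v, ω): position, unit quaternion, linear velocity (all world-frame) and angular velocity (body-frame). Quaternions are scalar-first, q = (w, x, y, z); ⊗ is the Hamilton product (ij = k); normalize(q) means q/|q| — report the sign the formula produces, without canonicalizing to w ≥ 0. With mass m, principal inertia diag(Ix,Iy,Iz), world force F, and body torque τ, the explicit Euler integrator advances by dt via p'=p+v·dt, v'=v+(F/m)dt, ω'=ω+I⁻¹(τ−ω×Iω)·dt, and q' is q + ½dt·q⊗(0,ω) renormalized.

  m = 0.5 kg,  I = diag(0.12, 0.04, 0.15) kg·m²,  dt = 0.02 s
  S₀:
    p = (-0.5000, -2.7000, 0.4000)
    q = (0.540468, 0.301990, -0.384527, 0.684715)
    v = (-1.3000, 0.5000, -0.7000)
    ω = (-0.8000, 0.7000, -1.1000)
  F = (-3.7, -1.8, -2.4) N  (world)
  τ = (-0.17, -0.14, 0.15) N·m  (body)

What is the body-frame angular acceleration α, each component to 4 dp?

precession coupling ω×(Iω) = (-0.0847, -0.0264, 0.0448)
angular accel α = (-0.7108, -2.8400, 0.7013)

α = (-0.7108, -2.8400, 0.7013)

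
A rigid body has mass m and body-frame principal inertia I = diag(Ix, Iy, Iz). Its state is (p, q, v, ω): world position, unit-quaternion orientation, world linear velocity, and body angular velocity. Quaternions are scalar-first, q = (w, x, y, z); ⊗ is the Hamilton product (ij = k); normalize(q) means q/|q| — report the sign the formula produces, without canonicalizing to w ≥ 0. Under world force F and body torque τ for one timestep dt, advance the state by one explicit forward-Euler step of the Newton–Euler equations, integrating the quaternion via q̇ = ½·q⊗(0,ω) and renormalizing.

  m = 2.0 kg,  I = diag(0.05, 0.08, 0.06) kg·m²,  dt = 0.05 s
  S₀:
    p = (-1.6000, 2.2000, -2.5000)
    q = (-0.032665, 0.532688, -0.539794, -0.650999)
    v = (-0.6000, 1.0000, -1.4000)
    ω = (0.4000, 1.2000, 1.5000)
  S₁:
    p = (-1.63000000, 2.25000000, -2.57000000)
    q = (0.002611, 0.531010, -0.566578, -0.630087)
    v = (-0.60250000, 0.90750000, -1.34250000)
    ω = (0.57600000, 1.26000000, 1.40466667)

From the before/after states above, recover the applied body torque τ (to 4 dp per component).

ω₁ − ω₀ = (0.17600000, 0.06000000, -0.09533333)
gyro term ω₀×Iω₀ = (-0.0360, -0.0060, 0.0144)
τ = I·(Δω/dt) + ω₀×(Iω₀) = (0.1400, 0.0900, -0.1000)

τ = (0.1400, 0.0900, -0.1000)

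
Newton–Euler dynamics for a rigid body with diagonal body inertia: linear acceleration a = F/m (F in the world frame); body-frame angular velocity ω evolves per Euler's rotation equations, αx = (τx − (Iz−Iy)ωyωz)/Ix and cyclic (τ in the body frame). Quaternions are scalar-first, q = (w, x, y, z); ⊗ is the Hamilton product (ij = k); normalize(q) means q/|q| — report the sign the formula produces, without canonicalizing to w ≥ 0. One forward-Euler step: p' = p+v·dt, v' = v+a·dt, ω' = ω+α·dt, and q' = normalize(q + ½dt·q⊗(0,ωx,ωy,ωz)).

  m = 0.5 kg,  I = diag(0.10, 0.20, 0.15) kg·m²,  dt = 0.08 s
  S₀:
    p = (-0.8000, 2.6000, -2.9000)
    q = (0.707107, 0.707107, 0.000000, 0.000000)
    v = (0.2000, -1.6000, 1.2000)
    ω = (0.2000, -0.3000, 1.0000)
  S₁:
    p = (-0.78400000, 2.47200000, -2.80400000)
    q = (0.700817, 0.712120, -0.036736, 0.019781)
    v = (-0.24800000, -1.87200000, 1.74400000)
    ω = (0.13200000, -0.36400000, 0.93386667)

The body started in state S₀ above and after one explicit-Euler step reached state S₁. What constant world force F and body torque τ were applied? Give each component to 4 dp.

v₁ − v₀ = (-0.44800000, -0.27200000, 0.54400000)
applied force F = (-2.8000, -1.7000, 3.4000)
Δω = ω₁−ω₀ = (-0.06800000, -0.06400000, -0.06613333)
applied torque τ = (-0.0700, -0.1700, -0.1300)

F = (-2.8000, -1.7000, 3.4000)
τ = (-0.0700, -0.1700, -0.1300)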